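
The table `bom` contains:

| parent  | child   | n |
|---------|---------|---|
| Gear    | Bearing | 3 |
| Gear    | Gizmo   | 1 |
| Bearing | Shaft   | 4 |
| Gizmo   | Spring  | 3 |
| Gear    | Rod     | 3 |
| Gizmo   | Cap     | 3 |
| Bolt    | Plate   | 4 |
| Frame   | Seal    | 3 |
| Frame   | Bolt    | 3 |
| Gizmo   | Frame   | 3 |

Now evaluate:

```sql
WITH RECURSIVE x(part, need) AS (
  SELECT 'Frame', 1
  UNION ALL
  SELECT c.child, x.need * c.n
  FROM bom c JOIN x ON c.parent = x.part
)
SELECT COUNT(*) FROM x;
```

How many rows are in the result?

Base: (Frame, need=1).
Iteration 1: components of {Frame} -> Bolt = 1*3 = 3, Seal = 1*3 = 3.
Iteration 2: components of {Bolt,Seal} -> Plate = 3*4 = 12.
Iteration 3: no further components; recursion stops.
Total rows emitted: 4.

4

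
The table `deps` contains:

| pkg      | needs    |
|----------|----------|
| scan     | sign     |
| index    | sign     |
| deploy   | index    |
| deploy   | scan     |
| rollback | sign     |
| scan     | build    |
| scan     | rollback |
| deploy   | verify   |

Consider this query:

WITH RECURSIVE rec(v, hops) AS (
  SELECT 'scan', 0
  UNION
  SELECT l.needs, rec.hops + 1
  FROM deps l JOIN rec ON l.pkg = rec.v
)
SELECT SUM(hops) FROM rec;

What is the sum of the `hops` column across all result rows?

5

Base: (scan, hops=0).
Iteration 1: edges from {scan} -> (build, hops=1), (rollback, hops=1), (sign, hops=1).
Iteration 2: edges from {build,rollback,sign} -> (sign, hops=2).
Iteration 3: no outgoing edges from {sign}; recursion stops.
SUM(hops) = 0 + 1 + 1 + 1 + 2 = 5.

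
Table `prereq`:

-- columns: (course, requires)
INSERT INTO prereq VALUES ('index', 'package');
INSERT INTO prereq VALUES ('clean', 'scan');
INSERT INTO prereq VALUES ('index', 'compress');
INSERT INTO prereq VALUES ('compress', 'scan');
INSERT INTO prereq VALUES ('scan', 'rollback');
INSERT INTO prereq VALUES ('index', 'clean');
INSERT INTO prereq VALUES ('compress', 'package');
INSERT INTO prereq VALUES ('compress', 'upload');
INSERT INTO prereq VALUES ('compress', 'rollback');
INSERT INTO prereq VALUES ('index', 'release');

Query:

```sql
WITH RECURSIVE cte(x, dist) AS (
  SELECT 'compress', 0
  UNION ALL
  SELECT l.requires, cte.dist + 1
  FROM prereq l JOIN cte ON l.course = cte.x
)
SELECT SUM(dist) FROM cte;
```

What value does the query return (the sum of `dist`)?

6

Base: (compress, dist=0).
Iteration 1: edges from {compress} -> (package, dist=1), (rollback, dist=1), (scan, dist=1), (upload, dist=1).
Iteration 2: edges from {package,rollback,scan,upload} -> (rollback, dist=2).
Iteration 3: no outgoing edges from {rollback}; recursion stops.
SUM(dist) = 0 + 1 + 1 + 1 + 1 + 2 = 6.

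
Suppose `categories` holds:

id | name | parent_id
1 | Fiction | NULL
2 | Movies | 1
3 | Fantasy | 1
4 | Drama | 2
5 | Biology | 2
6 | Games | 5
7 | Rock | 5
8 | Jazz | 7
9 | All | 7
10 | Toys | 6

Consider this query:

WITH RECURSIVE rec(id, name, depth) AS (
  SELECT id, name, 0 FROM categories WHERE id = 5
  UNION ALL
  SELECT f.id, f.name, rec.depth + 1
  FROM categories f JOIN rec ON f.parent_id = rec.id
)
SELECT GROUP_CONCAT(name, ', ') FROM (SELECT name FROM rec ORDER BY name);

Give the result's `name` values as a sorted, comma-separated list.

Base: id=5 (Biology) at depth 0.
Iteration 1: rows with parent_id in {5} -> Games (id 6, depth 1), Rock (id 7, depth 1).
Iteration 2: rows with parent_id in {6,7} -> Jazz (id 8, depth 2), All (id 9, depth 2), Toys (id 10, depth 2).
Iteration 3: no rows with parent_id in {8,9,10}; recursion stops.

All, Biology, Games, Jazz, Rock, Toys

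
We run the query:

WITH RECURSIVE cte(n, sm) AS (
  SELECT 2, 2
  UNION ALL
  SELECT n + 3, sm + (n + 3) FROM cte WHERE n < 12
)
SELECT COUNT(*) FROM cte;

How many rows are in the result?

5

Base: n=2, sm=2.
Iteration 1: 2 < 12 holds -> n = 2 + 3 = 5, sm = 2 + 5 = 7.
Iteration 2: 5 < 12 holds -> n = 5 + 3 = 8, sm = 7 + 8 = 15.
Iteration 3: 8 < 12 holds -> n = 8 + 3 = 11, sm = 15 + 11 = 26.
Iteration 4: 11 < 12 holds -> n = 11 + 3 = 14, sm = 26 + 14 = 40.
Iteration 5: 14 < 12 fails; recursion stops.
Total rows emitted: 5.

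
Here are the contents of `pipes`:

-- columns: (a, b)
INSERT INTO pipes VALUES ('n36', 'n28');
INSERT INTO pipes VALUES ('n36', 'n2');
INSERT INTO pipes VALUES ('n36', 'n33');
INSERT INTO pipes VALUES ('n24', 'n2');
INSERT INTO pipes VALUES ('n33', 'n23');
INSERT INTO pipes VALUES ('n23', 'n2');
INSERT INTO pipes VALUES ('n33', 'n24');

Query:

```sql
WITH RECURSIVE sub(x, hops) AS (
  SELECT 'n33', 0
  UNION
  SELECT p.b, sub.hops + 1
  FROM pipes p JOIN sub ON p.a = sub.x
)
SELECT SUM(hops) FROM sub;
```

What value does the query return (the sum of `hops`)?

4

Base: (n33, hops=0).
Iteration 1: edges from {n33} -> (n23, hops=1), (n24, hops=1).
Iteration 2: edges from {n23,n24} -> (n2, hops=2). [UNION drops 1 duplicate row(s)]
Iteration 3: no outgoing edges from {n2}; recursion stops.
SUM(hops) = 0 + 1 + 1 + 2 = 4.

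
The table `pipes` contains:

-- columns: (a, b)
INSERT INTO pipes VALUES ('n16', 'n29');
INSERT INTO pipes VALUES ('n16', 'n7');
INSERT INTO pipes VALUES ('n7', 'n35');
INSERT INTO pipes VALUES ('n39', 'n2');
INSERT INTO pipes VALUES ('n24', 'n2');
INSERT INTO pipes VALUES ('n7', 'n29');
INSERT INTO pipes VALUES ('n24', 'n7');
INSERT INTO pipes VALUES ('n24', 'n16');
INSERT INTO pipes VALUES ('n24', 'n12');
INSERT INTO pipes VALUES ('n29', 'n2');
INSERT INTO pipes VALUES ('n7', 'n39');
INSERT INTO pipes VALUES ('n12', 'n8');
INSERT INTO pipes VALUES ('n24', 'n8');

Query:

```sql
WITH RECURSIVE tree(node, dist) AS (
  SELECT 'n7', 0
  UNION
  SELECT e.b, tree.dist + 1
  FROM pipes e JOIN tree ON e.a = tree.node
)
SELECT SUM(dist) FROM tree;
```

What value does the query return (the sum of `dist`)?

Base: (n7, dist=0).
Iteration 1: edges from {n7} -> (n29, dist=1), (n35, dist=1), (n39, dist=1).
Iteration 2: edges from {n29,n35,n39} -> (n2, dist=2). [UNION drops 1 duplicate row(s)]
Iteration 3: no outgoing edges from {n2}; recursion stops.
SUM(dist) = 0 + 1 + 1 + 1 + 2 = 5.

5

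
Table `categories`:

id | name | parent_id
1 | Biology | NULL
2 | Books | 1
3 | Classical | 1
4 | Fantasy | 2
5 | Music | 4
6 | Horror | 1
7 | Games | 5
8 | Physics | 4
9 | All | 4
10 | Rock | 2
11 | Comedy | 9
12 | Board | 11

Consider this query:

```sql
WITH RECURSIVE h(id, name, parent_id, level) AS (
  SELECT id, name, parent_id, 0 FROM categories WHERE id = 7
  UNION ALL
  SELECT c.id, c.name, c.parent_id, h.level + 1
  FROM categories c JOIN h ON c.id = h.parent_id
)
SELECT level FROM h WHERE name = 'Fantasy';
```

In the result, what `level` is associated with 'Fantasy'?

2

Base: id=7 (Games), parent_id=5, level 0.
Iteration 1: join on id=5 -> Music (id 5, parent_id=4, level 1).
Iteration 2: join on id=4 -> Fantasy (id 4, parent_id=2, level 2).
Iteration 3: join on id=2 -> Books (id 2, parent_id=1, level 3).
Iteration 4: join on id=1 -> Biology (id 1, parent_id=NULL, level 4).
Iteration 5: parent_id is NULL; no match; recursion stops.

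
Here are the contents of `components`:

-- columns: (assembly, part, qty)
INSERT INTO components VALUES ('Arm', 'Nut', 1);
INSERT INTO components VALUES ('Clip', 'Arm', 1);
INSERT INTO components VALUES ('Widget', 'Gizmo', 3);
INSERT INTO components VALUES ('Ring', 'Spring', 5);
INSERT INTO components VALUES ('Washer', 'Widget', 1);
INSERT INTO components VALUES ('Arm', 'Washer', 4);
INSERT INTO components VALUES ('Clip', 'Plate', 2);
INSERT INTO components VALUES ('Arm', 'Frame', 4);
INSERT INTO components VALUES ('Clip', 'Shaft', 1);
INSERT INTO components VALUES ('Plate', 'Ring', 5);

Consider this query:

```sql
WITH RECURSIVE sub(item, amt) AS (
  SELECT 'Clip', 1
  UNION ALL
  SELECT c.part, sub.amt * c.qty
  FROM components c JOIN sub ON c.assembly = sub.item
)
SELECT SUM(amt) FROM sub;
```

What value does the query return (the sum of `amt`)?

90

Base: (Clip, amt=1).
Iteration 1: components of {Clip} -> Arm = 1*1 = 1, Plate = 1*2 = 2, Shaft = 1*1 = 1.
Iteration 2: components of {Arm,Plate,Shaft} -> Frame = 1*4 = 4, Nut = 1*1 = 1, Ring = 2*5 = 10, Washer = 1*4 = 4.
Iteration 3: components of {Frame,Nut,Ring,Washer} -> Spring = 10*5 = 50, Widget = 4*1 = 4.
Iteration 4: components of {Spring,Widget} -> Gizmo = 4*3 = 12.
Iteration 5: no further components; recursion stops.
SUM(amt) = 1 + 2 + 1 + 1 + 10 + 1 + 4 + 4 + 50 + 4 + 12 = 90.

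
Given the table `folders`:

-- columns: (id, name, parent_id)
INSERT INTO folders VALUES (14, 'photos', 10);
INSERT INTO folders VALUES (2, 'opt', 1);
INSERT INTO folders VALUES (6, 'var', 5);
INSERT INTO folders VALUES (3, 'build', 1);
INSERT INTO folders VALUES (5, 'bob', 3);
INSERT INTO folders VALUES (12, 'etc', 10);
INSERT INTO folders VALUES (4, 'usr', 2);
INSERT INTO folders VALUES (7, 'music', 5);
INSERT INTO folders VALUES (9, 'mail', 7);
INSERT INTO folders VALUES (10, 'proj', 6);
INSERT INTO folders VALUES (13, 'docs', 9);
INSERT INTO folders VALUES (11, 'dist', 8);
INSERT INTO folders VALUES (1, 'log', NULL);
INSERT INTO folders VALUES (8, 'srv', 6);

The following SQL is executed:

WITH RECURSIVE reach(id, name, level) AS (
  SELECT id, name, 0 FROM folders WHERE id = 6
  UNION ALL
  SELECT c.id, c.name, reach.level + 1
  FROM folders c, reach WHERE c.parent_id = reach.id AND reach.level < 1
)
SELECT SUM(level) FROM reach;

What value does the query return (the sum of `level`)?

2

Base: id=6 (var) at level 0.
Iteration 1: rows with parent_id in {6} -> srv (id 8, level 1), proj (id 10, level 1).
Iteration 2: level < 1 fails for all current rows; recursion stops.
SUM(level) = 0 + 1 + 1 = 2.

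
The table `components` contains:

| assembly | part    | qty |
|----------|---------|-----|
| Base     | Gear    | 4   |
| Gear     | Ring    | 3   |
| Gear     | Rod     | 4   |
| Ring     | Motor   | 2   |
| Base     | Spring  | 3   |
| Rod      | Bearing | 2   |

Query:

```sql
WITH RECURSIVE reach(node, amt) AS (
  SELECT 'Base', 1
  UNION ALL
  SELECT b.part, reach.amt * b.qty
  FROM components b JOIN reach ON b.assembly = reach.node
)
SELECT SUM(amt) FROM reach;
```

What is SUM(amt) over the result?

Base: (Base, amt=1).
Iteration 1: components of {Base} -> Gear = 1*4 = 4, Spring = 1*3 = 3.
Iteration 2: components of {Gear,Spring} -> Ring = 4*3 = 12, Rod = 4*4 = 16.
Iteration 3: components of {Ring,Rod} -> Bearing = 16*2 = 32, Motor = 12*2 = 24.
Iteration 4: no further components; recursion stops.
SUM(amt) = 1 + 4 + 3 + 12 + 16 + 24 + 32 = 92.

92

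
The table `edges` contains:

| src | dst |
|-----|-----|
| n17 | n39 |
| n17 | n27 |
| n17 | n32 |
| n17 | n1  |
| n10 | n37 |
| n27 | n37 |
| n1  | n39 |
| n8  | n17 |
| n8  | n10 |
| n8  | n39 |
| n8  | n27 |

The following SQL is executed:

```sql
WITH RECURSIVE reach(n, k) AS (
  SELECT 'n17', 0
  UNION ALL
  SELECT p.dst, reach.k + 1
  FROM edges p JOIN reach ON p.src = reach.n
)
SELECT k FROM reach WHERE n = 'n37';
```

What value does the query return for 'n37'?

Base: (n17, k=0).
Iteration 1: edges from {n17} -> (n1, k=1), (n27, k=1), (n32, k=1), (n39, k=1).
Iteration 2: edges from {n1,n27,n32,n39} -> (n37, k=2), (n39, k=2).
Iteration 3: no outgoing edges from {n37,n39}; recursion stops.

2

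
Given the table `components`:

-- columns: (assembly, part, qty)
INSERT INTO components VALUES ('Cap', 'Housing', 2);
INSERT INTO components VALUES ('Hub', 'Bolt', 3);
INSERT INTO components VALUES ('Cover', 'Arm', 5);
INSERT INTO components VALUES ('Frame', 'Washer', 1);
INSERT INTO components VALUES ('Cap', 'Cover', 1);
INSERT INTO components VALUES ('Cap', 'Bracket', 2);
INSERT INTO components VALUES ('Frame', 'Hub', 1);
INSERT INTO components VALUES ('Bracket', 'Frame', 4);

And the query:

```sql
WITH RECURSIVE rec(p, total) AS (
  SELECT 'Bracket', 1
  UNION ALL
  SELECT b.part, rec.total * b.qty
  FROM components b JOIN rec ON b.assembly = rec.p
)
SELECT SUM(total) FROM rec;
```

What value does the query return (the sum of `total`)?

Base: (Bracket, total=1).
Iteration 1: components of {Bracket} -> Frame = 1*4 = 4.
Iteration 2: components of {Frame} -> Hub = 4*1 = 4, Washer = 4*1 = 4.
Iteration 3: components of {Hub,Washer} -> Bolt = 4*3 = 12.
Iteration 4: no further components; recursion stops.
SUM(total) = 1 + 4 + 4 + 4 + 12 = 25.

25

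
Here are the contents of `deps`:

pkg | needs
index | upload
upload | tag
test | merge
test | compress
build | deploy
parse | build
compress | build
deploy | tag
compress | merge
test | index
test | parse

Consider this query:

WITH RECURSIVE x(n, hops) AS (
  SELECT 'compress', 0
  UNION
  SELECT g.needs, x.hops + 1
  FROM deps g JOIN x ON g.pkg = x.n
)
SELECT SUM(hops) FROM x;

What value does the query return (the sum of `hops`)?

7

Base: (compress, hops=0).
Iteration 1: edges from {compress} -> (build, hops=1), (merge, hops=1).
Iteration 2: edges from {build,merge} -> (deploy, hops=2).
Iteration 3: edges from {deploy} -> (tag, hops=3).
Iteration 4: no outgoing edges from {tag}; recursion stops.
SUM(hops) = 0 + 1 + 1 + 2 + 3 = 7.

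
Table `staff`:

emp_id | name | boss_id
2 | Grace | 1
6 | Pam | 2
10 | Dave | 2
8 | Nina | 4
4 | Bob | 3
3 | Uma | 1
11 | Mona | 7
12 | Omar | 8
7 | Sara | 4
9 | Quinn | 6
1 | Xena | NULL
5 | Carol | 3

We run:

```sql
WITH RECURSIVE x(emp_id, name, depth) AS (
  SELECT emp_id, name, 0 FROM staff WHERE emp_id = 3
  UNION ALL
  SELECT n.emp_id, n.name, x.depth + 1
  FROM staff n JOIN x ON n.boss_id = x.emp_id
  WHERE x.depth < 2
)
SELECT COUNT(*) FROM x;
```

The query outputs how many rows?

Base: emp_id=3 (Uma) at depth 0.
Iteration 1: rows with boss_id in {3} -> Bob (id 4, depth 1), Carol (id 5, depth 1).
Iteration 2: rows with boss_id in {4,5} -> Sara (id 7, depth 2), Nina (id 8, depth 2).
Iteration 3: depth < 2 fails for all current rows; recursion stops.
Total rows emitted: 5.

5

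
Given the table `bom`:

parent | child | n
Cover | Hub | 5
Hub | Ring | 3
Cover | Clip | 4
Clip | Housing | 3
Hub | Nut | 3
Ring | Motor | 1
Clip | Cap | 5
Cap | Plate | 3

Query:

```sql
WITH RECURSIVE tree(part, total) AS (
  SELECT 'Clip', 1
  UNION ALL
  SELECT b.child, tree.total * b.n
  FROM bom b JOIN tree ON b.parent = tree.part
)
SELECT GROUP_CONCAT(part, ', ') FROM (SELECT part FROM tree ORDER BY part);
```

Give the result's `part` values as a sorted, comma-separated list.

Base: (Clip, total=1).
Iteration 1: components of {Clip} -> Cap = 1*5 = 5, Housing = 1*3 = 3.
Iteration 2: components of {Cap,Housing} -> Plate = 5*3 = 15.
Iteration 3: no further components; recursion stops.

Cap, Clip, Housing, Plate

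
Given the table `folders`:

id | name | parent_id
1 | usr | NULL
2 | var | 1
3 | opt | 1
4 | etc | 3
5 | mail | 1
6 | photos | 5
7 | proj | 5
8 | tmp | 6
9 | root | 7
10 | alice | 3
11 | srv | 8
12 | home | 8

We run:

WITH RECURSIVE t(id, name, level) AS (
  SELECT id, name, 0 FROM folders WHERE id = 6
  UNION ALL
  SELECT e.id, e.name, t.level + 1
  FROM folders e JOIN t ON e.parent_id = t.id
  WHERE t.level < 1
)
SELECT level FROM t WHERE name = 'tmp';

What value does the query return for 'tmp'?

1

Base: id=6 (photos) at level 0.
Iteration 1: rows with parent_id in {6} -> tmp (id 8, level 1).
Iteration 2: level < 1 fails for all current rows; recursion stops.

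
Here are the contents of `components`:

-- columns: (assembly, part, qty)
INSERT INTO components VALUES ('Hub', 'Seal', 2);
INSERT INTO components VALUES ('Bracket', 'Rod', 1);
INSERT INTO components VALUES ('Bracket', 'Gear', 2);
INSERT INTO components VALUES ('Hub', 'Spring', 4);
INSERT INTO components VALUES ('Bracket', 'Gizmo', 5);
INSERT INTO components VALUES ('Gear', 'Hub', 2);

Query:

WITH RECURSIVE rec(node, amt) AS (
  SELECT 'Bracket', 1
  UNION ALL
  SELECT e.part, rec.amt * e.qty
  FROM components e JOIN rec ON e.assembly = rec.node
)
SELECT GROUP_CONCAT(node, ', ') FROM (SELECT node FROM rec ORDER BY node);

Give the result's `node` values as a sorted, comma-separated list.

Bracket, Gear, Gizmo, Hub, Rod, Seal, Spring

Base: (Bracket, amt=1).
Iteration 1: components of {Bracket} -> Gear = 1*2 = 2, Gizmo = 1*5 = 5, Rod = 1*1 = 1.
Iteration 2: components of {Gear,Gizmo,Rod} -> Hub = 2*2 = 4.
Iteration 3: components of {Hub} -> Seal = 4*2 = 8, Spring = 4*4 = 16.
Iteration 4: no further components; recursion stops.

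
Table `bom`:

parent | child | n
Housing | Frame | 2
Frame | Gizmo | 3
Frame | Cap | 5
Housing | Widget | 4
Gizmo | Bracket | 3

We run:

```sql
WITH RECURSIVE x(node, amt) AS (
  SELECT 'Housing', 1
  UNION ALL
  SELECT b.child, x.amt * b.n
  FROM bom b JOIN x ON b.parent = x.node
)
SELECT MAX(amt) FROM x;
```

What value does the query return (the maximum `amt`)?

18

Base: (Housing, amt=1).
Iteration 1: components of {Housing} -> Frame = 1*2 = 2, Widget = 1*4 = 4.
Iteration 2: components of {Frame,Widget} -> Cap = 2*5 = 10, Gizmo = 2*3 = 6.
Iteration 3: components of {Cap,Gizmo} -> Bracket = 6*3 = 18.
Iteration 4: no further components; recursion stops.
amt values: 1, 2, 4, 6, 10, 18; the maximum is 18.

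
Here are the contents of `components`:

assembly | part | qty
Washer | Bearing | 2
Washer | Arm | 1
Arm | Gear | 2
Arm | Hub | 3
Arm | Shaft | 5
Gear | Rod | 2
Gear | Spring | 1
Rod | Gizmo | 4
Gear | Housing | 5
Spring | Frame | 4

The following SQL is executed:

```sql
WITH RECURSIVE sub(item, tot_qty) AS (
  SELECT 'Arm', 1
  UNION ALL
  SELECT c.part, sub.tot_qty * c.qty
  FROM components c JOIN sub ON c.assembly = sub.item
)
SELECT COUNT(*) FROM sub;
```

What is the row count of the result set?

Base: (Arm, tot_qty=1).
Iteration 1: components of {Arm} -> Gear = 1*2 = 2, Hub = 1*3 = 3, Shaft = 1*5 = 5.
Iteration 2: components of {Gear,Hub,Shaft} -> Housing = 2*5 = 10, Rod = 2*2 = 4, Spring = 2*1 = 2.
Iteration 3: components of {Housing,Rod,Spring} -> Frame = 2*4 = 8, Gizmo = 4*4 = 16.
Iteration 4: no further components; recursion stops.
Total rows emitted: 9.

9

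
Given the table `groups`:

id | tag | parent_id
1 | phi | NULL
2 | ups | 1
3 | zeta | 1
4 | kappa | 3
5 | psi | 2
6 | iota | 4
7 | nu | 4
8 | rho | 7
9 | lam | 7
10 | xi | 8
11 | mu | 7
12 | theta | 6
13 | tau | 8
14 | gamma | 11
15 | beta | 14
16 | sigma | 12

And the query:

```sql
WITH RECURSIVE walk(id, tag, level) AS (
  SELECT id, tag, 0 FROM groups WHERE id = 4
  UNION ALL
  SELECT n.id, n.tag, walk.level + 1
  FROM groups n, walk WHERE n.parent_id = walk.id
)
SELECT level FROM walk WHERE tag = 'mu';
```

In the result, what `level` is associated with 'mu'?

Base: id=4 (kappa) at level 0.
Iteration 1: rows with parent_id in {4} -> iota (id 6, level 1), nu (id 7, level 1).
Iteration 2: rows with parent_id in {6,7} -> rho (id 8, level 2), lam (id 9, level 2), mu (id 11, level 2), theta (id 12, level 2).
Iteration 3: rows with parent_id in {8,9,11,12} -> xi (id 10, level 3), tau (id 13, level 3), gamma (id 14, level 3), sigma (id 16, level 3).
Iteration 4: rows with parent_id in {10,13,14,16} -> beta (id 15, level 4).
Iteration 5: no rows with parent_id in {15}; recursion stops.

2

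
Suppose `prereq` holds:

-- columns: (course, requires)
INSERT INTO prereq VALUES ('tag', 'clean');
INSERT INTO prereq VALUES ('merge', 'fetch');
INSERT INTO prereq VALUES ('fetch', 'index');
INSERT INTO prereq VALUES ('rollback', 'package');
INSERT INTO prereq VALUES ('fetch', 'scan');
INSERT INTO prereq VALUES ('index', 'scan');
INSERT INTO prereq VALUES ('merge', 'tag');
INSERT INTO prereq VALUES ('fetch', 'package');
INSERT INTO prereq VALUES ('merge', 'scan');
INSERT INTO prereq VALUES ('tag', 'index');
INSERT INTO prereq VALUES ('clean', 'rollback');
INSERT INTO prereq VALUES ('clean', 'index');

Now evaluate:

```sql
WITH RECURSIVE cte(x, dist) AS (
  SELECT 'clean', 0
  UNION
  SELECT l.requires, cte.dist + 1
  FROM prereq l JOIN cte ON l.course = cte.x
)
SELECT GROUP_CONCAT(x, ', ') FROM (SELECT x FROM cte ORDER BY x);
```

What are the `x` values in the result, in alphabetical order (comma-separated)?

Base: (clean, dist=0).
Iteration 1: edges from {clean} -> (index, dist=1), (rollback, dist=1).
Iteration 2: edges from {index,rollback} -> (package, dist=2), (scan, dist=2).
Iteration 3: no outgoing edges from {package,scan}; recursion stops.

clean, index, package, rollback, scan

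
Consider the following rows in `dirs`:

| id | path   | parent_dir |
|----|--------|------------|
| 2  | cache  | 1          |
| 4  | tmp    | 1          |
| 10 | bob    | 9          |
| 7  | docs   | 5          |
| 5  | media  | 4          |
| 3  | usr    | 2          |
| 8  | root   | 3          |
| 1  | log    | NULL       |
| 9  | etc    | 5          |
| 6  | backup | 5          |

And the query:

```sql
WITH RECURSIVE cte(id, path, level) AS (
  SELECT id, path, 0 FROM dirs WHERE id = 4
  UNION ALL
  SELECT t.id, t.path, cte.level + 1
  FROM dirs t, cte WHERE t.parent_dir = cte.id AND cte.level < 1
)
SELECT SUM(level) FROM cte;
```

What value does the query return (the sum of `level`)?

Base: id=4 (tmp) at level 0.
Iteration 1: rows with parent_dir in {4} -> media (id 5, level 1).
Iteration 2: level < 1 fails for all current rows; recursion stops.
SUM(level) = 0 + 1 = 1.

1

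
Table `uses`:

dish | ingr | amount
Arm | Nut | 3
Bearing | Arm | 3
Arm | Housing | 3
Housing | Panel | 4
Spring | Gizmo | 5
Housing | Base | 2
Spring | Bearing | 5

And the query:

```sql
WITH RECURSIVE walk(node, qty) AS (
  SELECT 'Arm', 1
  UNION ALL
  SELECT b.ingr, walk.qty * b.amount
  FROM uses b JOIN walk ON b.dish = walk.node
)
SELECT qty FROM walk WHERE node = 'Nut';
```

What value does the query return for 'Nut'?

3

Base: (Arm, qty=1).
Iteration 1: components of {Arm} -> Housing = 1*3 = 3, Nut = 1*3 = 3.
Iteration 2: components of {Housing,Nut} -> Base = 3*2 = 6, Panel = 3*4 = 12.
Iteration 3: no further components; recursion stops.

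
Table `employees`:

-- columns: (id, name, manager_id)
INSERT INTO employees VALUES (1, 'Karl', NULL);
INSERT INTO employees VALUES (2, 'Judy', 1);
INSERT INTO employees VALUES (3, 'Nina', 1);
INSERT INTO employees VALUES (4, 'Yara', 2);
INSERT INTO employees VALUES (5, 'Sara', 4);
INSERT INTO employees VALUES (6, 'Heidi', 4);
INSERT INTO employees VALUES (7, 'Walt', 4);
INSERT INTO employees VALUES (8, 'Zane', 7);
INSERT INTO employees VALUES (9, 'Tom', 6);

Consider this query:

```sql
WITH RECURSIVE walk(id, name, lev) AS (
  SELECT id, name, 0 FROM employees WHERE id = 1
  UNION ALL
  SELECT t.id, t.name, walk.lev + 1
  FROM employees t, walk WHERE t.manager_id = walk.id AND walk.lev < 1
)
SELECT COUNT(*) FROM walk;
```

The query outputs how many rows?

3

Base: id=1 (Karl) at lev 0.
Iteration 1: rows with manager_id in {1} -> Judy (id 2, lev 1), Nina (id 3, lev 1).
Iteration 2: lev < 1 fails for all current rows; recursion stops.
Total rows emitted: 3.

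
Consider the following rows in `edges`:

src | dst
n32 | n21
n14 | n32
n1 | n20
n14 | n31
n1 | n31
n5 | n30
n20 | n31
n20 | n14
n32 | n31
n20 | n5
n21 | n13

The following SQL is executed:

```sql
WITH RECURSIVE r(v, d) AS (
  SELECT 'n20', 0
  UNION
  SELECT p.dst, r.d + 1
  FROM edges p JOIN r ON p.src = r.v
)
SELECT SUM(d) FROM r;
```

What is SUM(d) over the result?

19

Base: (n20, d=0).
Iteration 1: edges from {n20} -> (n14, d=1), (n31, d=1), (n5, d=1).
Iteration 2: edges from {n14,n31,n5} -> (n30, d=2), (n31, d=2), (n32, d=2).
Iteration 3: edges from {n30,n31,n32} -> (n21, d=3), (n31, d=3).
Iteration 4: edges from {n21,n31} -> (n13, d=4).
Iteration 5: no outgoing edges from {n13}; recursion stops.
SUM(d) = 0 + 1 + 1 + 1 + 2 + 2 + 2 + 3 + 3 + 4 = 19.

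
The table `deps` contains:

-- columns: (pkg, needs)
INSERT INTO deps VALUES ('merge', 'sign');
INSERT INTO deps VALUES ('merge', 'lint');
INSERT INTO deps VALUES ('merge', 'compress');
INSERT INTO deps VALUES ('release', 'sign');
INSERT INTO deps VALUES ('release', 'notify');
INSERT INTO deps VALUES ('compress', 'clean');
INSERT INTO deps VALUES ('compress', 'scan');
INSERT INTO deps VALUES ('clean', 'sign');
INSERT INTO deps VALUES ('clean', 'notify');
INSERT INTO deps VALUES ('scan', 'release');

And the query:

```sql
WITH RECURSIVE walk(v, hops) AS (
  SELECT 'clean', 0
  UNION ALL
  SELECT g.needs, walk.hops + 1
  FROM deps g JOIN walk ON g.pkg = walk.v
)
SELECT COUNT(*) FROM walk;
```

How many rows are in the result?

Base: (clean, hops=0).
Iteration 1: edges from {clean} -> (notify, hops=1), (sign, hops=1).
Iteration 2: no outgoing edges from {notify,sign}; recursion stops.
Total rows emitted: 3.

3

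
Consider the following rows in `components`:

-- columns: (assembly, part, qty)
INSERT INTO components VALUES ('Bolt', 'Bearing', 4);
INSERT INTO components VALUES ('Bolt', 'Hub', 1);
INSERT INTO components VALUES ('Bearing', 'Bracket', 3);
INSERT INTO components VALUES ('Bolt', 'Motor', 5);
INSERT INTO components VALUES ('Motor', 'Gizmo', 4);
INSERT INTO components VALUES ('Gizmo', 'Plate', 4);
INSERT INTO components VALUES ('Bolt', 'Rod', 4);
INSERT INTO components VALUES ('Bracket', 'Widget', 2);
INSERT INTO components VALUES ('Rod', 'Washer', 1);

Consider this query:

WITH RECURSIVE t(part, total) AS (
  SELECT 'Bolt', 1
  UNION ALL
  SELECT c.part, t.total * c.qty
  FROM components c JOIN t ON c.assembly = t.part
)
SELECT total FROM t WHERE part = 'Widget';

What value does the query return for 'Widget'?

24

Base: (Bolt, total=1).
Iteration 1: components of {Bolt} -> Bearing = 1*4 = 4, Hub = 1*1 = 1, Motor = 1*5 = 5, Rod = 1*4 = 4.
Iteration 2: components of {Bearing,Hub,Motor,Rod} -> Bracket = 4*3 = 12, Gizmo = 5*4 = 20, Washer = 4*1 = 4.
Iteration 3: components of {Bracket,Gizmo,Washer} -> Plate = 20*4 = 80, Widget = 12*2 = 24.
Iteration 4: no further components; recursion stops.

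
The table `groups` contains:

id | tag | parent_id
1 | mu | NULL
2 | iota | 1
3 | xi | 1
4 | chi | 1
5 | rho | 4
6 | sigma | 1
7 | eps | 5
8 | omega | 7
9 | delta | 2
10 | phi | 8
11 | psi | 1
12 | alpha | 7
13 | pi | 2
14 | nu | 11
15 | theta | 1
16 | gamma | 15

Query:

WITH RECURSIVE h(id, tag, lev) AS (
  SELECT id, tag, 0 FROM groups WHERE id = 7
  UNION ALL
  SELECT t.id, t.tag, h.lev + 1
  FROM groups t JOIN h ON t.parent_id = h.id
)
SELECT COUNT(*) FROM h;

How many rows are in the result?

Base: id=7 (eps) at lev 0.
Iteration 1: rows with parent_id in {7} -> omega (id 8, lev 1), alpha (id 12, lev 1).
Iteration 2: rows with parent_id in {8,12} -> phi (id 10, lev 2).
Iteration 3: no rows with parent_id in {10}; recursion stops.
Total rows emitted: 4.

4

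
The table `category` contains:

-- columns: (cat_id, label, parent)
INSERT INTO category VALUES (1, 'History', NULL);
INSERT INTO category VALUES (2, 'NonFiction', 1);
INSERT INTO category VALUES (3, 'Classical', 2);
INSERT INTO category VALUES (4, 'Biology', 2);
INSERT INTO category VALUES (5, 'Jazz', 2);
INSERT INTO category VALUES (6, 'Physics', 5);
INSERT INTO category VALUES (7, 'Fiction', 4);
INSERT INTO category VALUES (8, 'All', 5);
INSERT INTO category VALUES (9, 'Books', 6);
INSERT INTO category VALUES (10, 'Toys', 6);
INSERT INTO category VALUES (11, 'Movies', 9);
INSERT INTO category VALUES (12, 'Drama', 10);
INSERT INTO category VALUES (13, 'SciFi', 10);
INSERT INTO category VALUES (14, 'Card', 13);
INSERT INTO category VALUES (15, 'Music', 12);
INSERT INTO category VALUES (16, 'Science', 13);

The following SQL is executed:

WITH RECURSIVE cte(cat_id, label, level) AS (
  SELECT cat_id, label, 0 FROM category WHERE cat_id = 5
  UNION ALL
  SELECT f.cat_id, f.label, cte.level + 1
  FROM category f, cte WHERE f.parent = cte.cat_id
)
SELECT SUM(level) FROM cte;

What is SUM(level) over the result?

27

Base: cat_id=5 (Jazz) at level 0.
Iteration 1: rows with parent in {5} -> Physics (id 6, level 1), All (id 8, level 1).
Iteration 2: rows with parent in {6,8} -> Books (id 9, level 2), Toys (id 10, level 2).
Iteration 3: rows with parent in {9,10} -> Movies (id 11, level 3), Drama (id 12, level 3), SciFi (id 13, level 3).
Iteration 4: rows with parent in {11,12,13} -> Card (id 14, level 4), Music (id 15, level 4), Science (id 16, level 4).
Iteration 5: no rows with parent in {14,15,16}; recursion stops.
SUM(level) = 0 + 1 + 1 + 2 + 2 + 3 + 3 + 3 + 4 + 4 + 4 = 27.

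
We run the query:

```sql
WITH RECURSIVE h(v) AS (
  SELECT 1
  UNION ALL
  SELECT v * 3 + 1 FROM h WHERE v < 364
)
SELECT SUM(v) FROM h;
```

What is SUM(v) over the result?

Base: v=1.
Iteration 1: 1 < 364 holds -> v = 1 * 3 + 1 = 4.
Iteration 2: 4 < 364 holds -> v = 4 * 3 + 1 = 13.
Iteration 3: 13 < 364 holds -> v = 13 * 3 + 1 = 40.
Iteration 4: 40 < 364 holds -> v = 40 * 3 + 1 = 121.
Iteration 5: 121 < 364 holds -> v = 121 * 3 + 1 = 364.
Iteration 6: 364 < 364 fails; recursion stops.
SUM(v) = 1 + 4 + 13 + 40 + 121 + 364 = 543.

543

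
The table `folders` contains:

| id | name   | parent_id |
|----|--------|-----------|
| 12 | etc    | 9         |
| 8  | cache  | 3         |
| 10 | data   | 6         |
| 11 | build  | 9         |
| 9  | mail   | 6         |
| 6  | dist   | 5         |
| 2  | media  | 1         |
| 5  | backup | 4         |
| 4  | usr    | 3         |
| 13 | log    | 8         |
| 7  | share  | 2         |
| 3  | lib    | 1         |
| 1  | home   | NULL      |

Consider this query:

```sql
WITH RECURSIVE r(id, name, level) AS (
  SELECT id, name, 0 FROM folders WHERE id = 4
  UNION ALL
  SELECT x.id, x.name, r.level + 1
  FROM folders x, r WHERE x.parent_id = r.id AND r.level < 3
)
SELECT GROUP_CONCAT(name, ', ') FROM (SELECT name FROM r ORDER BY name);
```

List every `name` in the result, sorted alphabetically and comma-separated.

Base: id=4 (usr) at level 0.
Iteration 1: rows with parent_id in {4} -> backup (id 5, level 1).
Iteration 2: rows with parent_id in {5} -> dist (id 6, level 2).
Iteration 3: rows with parent_id in {6} -> mail (id 9, level 3), data (id 10, level 3).
Iteration 4: level < 3 fails for all current rows; recursion stops.

backup, data, dist, mail, usr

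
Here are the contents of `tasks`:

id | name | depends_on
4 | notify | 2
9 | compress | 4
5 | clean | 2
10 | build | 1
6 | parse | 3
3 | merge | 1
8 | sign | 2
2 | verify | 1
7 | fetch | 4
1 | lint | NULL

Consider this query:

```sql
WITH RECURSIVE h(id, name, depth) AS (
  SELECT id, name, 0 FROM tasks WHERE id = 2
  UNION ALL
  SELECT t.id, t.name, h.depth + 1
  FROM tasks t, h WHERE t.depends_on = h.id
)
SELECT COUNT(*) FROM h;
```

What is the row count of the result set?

Base: id=2 (verify) at depth 0.
Iteration 1: rows with depends_on in {2} -> notify (id 4, depth 1), clean (id 5, depth 1), sign (id 8, depth 1).
Iteration 2: rows with depends_on in {4,5,8} -> fetch (id 7, depth 2), compress (id 9, depth 2).
Iteration 3: no rows with depends_on in {7,9}; recursion stops.
Total rows emitted: 6.

6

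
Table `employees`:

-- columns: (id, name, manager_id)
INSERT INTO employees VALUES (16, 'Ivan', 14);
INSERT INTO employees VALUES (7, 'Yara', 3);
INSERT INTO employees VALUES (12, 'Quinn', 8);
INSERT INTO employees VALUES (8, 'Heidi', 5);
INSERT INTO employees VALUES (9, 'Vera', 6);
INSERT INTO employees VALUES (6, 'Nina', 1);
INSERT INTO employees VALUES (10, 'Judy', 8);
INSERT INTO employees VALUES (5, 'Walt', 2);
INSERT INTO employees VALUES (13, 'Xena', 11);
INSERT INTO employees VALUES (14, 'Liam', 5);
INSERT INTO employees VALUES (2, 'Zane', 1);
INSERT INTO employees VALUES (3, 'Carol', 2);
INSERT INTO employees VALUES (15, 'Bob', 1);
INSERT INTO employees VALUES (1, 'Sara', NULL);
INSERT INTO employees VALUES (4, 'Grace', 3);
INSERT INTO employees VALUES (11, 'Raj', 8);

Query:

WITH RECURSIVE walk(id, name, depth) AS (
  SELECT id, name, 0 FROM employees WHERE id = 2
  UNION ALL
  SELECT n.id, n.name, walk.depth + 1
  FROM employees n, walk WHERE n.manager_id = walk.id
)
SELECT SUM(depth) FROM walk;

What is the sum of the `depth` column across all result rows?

Base: id=2 (Zane) at depth 0.
Iteration 1: rows with manager_id in {2} -> Carol (id 3, depth 1), Walt (id 5, depth 1).
Iteration 2: rows with manager_id in {3,5} -> Grace (id 4, depth 2), Yara (id 7, depth 2), Heidi (id 8, depth 2), Liam (id 14, depth 2).
Iteration 3: rows with manager_id in {4,7,8,14} -> Judy (id 10, depth 3), Raj (id 11, depth 3), Quinn (id 12, depth 3), Ivan (id 16, depth 3).
Iteration 4: rows with manager_id in {10,11,12,16} -> Xena (id 13, depth 4).
Iteration 5: no rows with manager_id in {13}; recursion stops.
SUM(depth) = 0 + 1 + 1 + 2 + 2 + 2 + 2 + 3 + 3 + 3 + 3 + 4 = 26.

26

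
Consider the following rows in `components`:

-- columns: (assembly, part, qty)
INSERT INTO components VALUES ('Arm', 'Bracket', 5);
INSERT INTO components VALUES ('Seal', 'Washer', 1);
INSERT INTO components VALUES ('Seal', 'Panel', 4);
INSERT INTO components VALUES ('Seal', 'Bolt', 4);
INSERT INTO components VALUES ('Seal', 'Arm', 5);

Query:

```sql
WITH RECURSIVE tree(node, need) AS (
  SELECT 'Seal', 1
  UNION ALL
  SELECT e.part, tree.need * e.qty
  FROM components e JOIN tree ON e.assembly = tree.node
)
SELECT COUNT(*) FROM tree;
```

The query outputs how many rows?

Base: (Seal, need=1).
Iteration 1: components of {Seal} -> Arm = 1*5 = 5, Bolt = 1*4 = 4, Panel = 1*4 = 4, Washer = 1*1 = 1.
Iteration 2: components of {Arm,Bolt,Panel,Washer} -> Bracket = 5*5 = 25.
Iteration 3: no further components; recursion stops.
Total rows emitted: 6.

6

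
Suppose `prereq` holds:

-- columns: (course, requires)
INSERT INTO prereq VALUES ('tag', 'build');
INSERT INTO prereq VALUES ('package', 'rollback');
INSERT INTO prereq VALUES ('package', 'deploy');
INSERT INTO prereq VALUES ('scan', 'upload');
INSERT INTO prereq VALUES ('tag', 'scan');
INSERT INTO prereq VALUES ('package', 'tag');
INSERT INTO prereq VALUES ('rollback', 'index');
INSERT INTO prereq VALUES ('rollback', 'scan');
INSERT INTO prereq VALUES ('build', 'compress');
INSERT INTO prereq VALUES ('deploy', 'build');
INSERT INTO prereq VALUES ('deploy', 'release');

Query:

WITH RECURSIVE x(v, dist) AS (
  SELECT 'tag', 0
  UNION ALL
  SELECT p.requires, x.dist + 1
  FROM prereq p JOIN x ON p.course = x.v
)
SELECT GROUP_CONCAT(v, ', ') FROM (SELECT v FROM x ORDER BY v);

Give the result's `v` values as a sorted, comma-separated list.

build, compress, scan, tag, upload

Base: (tag, dist=0).
Iteration 1: edges from {tag} -> (build, dist=1), (scan, dist=1).
Iteration 2: edges from {build,scan} -> (compress, dist=2), (upload, dist=2).
Iteration 3: no outgoing edges from {compress,upload}; recursion stops.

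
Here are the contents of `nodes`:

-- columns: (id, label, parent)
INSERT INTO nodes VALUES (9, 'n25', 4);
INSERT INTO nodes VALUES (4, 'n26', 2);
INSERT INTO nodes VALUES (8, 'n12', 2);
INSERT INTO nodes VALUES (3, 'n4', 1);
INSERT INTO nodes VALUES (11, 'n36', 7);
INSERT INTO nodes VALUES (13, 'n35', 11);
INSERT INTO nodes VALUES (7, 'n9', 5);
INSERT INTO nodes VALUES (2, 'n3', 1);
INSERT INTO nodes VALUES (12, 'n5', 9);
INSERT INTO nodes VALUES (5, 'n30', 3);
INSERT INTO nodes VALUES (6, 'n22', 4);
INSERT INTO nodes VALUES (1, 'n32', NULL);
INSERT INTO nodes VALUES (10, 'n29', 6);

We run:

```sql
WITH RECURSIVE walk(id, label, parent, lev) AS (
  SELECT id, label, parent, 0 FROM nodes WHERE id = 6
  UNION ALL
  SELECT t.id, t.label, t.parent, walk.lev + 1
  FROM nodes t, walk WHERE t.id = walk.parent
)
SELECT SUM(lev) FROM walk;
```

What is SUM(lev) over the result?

Base: id=6 (n22), parent=4, lev 0.
Iteration 1: join on id=4 -> n26 (id 4, parent=2, lev 1).
Iteration 2: join on id=2 -> n3 (id 2, parent=1, lev 2).
Iteration 3: join on id=1 -> n32 (id 1, parent=NULL, lev 3).
Iteration 4: parent is NULL; no match; recursion stops.
SUM(lev) = 0 + 1 + 2 + 3 = 6.

6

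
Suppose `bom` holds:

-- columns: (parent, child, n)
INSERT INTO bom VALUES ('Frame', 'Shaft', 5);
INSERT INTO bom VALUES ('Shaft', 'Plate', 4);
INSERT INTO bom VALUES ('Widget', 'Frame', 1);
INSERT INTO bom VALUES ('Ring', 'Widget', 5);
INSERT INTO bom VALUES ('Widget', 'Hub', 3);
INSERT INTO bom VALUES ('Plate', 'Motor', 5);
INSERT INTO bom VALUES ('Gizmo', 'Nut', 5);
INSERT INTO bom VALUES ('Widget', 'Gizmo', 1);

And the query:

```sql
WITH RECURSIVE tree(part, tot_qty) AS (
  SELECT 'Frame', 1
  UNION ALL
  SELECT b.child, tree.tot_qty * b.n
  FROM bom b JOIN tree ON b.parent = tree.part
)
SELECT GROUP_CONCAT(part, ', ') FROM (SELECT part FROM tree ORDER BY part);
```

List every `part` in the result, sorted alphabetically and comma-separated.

Frame, Motor, Plate, Shaft

Base: (Frame, tot_qty=1).
Iteration 1: components of {Frame} -> Shaft = 1*5 = 5.
Iteration 2: components of {Shaft} -> Plate = 5*4 = 20.
Iteration 3: components of {Plate} -> Motor = 20*5 = 100.
Iteration 4: no further components; recursion stops.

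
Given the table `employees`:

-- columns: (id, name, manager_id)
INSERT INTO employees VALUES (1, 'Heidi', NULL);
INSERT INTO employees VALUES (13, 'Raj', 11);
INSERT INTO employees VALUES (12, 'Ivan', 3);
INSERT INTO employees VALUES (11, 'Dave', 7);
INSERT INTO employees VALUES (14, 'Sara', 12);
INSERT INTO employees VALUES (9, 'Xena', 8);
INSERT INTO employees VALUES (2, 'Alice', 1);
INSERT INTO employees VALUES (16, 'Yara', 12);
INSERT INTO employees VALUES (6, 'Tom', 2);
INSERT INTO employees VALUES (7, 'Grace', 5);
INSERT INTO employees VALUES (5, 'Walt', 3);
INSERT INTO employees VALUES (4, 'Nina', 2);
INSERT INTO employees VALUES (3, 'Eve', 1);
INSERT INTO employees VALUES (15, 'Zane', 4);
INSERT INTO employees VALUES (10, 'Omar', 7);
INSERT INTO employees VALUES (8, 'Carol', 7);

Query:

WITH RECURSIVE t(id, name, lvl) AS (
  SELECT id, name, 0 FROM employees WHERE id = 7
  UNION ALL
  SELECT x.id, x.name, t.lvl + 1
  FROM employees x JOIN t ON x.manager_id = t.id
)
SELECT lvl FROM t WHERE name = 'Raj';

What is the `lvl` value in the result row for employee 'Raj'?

Base: id=7 (Grace) at lvl 0.
Iteration 1: rows with manager_id in {7} -> Carol (id 8, lvl 1), Omar (id 10, lvl 1), Dave (id 11, lvl 1).
Iteration 2: rows with manager_id in {8,10,11} -> Xena (id 9, lvl 2), Raj (id 13, lvl 2).
Iteration 3: no rows with manager_id in {9,13}; recursion stops.

2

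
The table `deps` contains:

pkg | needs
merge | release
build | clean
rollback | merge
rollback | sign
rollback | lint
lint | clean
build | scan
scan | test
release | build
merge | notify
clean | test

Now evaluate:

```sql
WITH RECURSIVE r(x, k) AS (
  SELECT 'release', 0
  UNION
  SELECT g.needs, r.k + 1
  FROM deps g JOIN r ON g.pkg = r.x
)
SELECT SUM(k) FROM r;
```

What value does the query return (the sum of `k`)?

8

Base: (release, k=0).
Iteration 1: edges from {release} -> (build, k=1).
Iteration 2: edges from {build} -> (clean, k=2), (scan, k=2).
Iteration 3: edges from {clean,scan} -> (test, k=3). [UNION drops 1 duplicate row(s)]
Iteration 4: no outgoing edges from {test}; recursion stops.
SUM(k) = 0 + 1 + 2 + 2 + 3 = 8.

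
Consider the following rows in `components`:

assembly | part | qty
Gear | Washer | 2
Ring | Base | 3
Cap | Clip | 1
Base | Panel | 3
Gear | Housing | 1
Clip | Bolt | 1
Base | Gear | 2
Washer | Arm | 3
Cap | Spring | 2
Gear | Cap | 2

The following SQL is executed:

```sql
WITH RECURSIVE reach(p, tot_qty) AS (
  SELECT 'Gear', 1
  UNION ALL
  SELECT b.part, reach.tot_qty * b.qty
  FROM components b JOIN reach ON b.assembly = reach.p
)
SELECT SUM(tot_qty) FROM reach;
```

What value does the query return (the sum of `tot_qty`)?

20

Base: (Gear, tot_qty=1).
Iteration 1: components of {Gear} -> Cap = 1*2 = 2, Housing = 1*1 = 1, Washer = 1*2 = 2.
Iteration 2: components of {Cap,Housing,Washer} -> Arm = 2*3 = 6, Clip = 2*1 = 2, Spring = 2*2 = 4.
Iteration 3: components of {Arm,Clip,Spring} -> Bolt = 2*1 = 2.
Iteration 4: no further components; recursion stops.
SUM(tot_qty) = 1 + 2 + 1 + 2 + 2 + 4 + 6 + 2 = 20.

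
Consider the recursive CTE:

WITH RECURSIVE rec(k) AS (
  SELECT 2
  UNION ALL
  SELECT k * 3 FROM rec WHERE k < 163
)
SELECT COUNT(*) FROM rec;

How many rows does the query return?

Base: k=2.
Iteration 1: 2 < 163 holds -> k = 2 * 3 = 6.
Iteration 2: 6 < 163 holds -> k = 6 * 3 = 18.
Iteration 3: 18 < 163 holds -> k = 18 * 3 = 54.
Iteration 4: 54 < 163 holds -> k = 54 * 3 = 162.
Iteration 5: 162 < 163 holds -> k = 162 * 3 = 486.
Iteration 6: 486 < 163 fails; recursion stops.
Total rows emitted: 6.

6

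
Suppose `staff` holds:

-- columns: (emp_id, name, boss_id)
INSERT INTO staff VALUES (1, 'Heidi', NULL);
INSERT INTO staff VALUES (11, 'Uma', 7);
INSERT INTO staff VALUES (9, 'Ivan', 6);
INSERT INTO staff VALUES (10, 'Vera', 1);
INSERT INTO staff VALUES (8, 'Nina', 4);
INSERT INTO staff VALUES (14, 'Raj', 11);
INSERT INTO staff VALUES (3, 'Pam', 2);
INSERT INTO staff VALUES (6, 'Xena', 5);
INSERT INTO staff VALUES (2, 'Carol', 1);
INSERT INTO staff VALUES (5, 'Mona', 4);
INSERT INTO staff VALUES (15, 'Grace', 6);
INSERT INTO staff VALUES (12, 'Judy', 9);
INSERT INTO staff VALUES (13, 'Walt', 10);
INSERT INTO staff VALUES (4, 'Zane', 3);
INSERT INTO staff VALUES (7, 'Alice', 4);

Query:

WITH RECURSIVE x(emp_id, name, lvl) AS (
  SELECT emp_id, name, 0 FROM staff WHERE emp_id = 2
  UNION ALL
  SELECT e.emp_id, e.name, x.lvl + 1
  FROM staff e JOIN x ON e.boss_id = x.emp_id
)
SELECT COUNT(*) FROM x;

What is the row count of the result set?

12

Base: emp_id=2 (Carol) at lvl 0.
Iteration 1: rows with boss_id in {2} -> Pam (id 3, lvl 1).
Iteration 2: rows with boss_id in {3} -> Zane (id 4, lvl 2).
Iteration 3: rows with boss_id in {4} -> Mona (id 5, lvl 3), Alice (id 7, lvl 3), Nina (id 8, lvl 3).
Iteration 4: rows with boss_id in {5,7,8} -> Xena (id 6, lvl 4), Uma (id 11, lvl 4).
Iteration 5: rows with boss_id in {6,11} -> Ivan (id 9, lvl 5), Raj (id 14, lvl 5), Grace (id 15, lvl 5).
Iteration 6: rows with boss_id in {9,14,15} -> Judy (id 12, lvl 6).
Iteration 7: no rows with boss_id in {12}; recursion stops.
Total rows emitted: 12.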